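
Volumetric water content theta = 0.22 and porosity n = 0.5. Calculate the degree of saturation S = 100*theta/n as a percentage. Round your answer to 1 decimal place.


Step 1: S = 100 * theta_v / n
Step 2: S = 100 * 0.22 / 0.5
Step 3: S = 44.0%

44.0


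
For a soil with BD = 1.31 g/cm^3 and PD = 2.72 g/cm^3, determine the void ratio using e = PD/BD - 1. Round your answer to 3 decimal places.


Step 1: e = PD / BD - 1
Step 2: e = 2.72 / 1.31 - 1
Step 3: e = 2.07634 - 1
Step 4: e = 1.076

1.076


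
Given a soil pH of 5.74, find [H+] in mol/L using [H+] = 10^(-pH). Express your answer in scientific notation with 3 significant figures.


Step 1: [H+] = 10^(-pH)
Step 2: [H+] = 10^(-5.74)
Step 3: [H+] = 1.82e-06 mol/L

1.82e-06


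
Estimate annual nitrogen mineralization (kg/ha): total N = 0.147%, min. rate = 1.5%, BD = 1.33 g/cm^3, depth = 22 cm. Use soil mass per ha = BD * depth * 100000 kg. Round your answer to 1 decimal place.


Step 1: Soil mass per ha = BD * depth * 100000 = 1.33 * 22 * 100000 = 2926000 kg
Step 2: Total N pool = soil mass * N%/100 = 2926000 * 0.147/100 = 4301.22 kg/ha
Step 3: N mineralized = N pool * rate%/100 = 4301.22 * 1.5/100 = 64.5 kg/ha/yr

64.5


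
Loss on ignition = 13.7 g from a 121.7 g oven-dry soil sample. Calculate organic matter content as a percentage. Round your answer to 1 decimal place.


Step 1: OM% = 100 * LOI / sample mass
Step 2: OM = 100 * 13.7 / 121.7
Step 3: OM = 11.3%

11.3


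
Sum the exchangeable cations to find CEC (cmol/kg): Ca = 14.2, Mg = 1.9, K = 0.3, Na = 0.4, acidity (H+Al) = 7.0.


Step 1: CEC = Ca + Mg + K + Na + (H+Al)
Step 2: CEC = 14.2 + 1.9 + 0.3 + 0.4 + 7.0
Step 3: CEC = 23.8 cmol/kg

23.8


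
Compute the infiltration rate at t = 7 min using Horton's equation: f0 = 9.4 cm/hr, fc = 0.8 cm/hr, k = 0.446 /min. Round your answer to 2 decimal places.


Step 1: f = fc + (f0 - fc) * exp(-k * t)
Step 2: exp(-0.446 * 7) = 0.044069
Step 3: f = 0.8 + (9.4 - 0.8) * 0.044069
Step 4: f = 0.8 + 8.6 * 0.044069
Step 5: f = 1.18 cm/hr

1.18


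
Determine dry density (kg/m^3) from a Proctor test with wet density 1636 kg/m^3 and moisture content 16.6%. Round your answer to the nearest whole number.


Step 1: Dry density = wet density / (1 + w/100)
Step 2: Dry density = 1636 / (1 + 16.6/100)
Step 3: Dry density = 1636 / 1.166
Step 4: Dry density = 1403 kg/m^3

1403


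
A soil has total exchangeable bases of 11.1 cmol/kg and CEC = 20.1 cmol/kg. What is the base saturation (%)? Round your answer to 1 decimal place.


Step 1: BS = 100 * (sum of bases) / CEC
Step 2: BS = 100 * 11.1 / 20.1
Step 3: BS = 55.2%

55.2


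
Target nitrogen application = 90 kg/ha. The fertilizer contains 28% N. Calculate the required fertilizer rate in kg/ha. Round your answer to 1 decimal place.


Step 1: Fertilizer rate = target N / (N content / 100)
Step 2: Rate = 90 / (28 / 100)
Step 3: Rate = 90 / 0.28
Step 4: Rate = 321.4 kg/ha

321.4


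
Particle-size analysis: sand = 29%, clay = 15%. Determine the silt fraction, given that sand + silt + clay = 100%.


Step 1: sand + silt + clay = 100%
Step 2: silt = 100 - sand - clay
Step 3: silt = 100 - 29 - 15
Step 4: silt = 56%

56


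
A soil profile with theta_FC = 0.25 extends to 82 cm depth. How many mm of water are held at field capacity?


Step 1: Water (mm) = theta_FC * depth (cm) * 10
Step 2: Water = 0.25 * 82 * 10
Step 3: Water = 205.0 mm

205.0


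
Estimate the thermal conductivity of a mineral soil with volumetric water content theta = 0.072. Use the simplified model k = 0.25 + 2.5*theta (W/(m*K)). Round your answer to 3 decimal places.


Step 1: k = 0.25 + 2.5 * theta
Step 2: k = 0.25 + 2.5 * 0.072
Step 3: k = 0.25 + 0.18
Step 4: k = 0.43 W/(m*K)

0.43


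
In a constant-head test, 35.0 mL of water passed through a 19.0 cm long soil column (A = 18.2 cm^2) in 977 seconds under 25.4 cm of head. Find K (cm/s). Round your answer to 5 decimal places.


Step 1: K = Q * L / (A * t * h)
Step 2: Numerator = 35.0 * 19.0 = 665.0
Step 3: Denominator = 18.2 * 977 * 25.4 = 451647.56
Step 4: K = 665.0 / 451647.56 = 0.00147 cm/s

0.00147


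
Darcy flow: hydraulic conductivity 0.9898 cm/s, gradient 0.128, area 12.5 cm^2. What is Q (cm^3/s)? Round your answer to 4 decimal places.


Step 1: Apply Darcy's law: Q = K * i * A
Step 2: Q = 0.9898 * 0.128 * 12.5
Step 3: Q = 1.5837 cm^3/s

1.5837


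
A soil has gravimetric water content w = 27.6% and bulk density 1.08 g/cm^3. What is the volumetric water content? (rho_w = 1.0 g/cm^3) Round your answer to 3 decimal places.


Step 1: theta = (w / 100) * BD / rho_w
Step 2: theta = (27.6 / 100) * 1.08 / 1.0
Step 3: theta = 0.276 * 1.08
Step 4: theta = 0.298

0.298


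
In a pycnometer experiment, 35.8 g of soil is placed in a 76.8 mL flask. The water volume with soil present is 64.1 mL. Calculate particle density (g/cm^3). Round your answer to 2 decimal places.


Step 1: Volume of solids = flask volume - water volume with soil
Step 2: V_solids = 76.8 - 64.1 = 12.7 mL
Step 3: Particle density = mass / V_solids = 35.8 / 12.7 = 2.82 g/cm^3

2.82


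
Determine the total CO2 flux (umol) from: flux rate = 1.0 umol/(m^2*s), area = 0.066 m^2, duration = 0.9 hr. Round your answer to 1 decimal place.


Step 1: Convert time to seconds: 0.9 hr * 3600 = 3240.0 s
Step 2: Total = flux * area * time_s
Step 3: Total = 1.0 * 0.066 * 3240.0
Step 4: Total = 213.8 umol

213.8


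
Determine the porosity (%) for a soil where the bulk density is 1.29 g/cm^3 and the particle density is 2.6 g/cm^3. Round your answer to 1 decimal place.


Step 1: Formula: n = 100 * (1 - BD / PD)
Step 2: n = 100 * (1 - 1.29 / 2.6)
Step 3: n = 100 * (1 - 0.49615)
Step 4: n = 50.4%

50.4


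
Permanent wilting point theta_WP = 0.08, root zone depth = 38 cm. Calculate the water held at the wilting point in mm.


Step 1: Water (mm) = theta_WP * depth * 10
Step 2: Water = 0.08 * 38 * 10
Step 3: Water = 30.4 mm

30.4


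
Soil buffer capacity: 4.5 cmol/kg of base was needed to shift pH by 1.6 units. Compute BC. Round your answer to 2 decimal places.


Step 1: BC = change in base / change in pH
Step 2: BC = 4.5 / 1.6
Step 3: BC = 2.81 cmol/(kg*pH unit)

2.81


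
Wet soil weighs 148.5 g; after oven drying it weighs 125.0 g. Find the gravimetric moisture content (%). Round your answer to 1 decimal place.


Step 1: Water mass = wet - dry = 148.5 - 125.0 = 23.5 g
Step 2: w = 100 * water mass / dry mass
Step 3: w = 100 * 23.5 / 125.0 = 18.8%

18.8


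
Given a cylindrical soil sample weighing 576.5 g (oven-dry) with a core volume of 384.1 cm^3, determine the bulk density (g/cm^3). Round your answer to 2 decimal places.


Step 1: Identify the formula: BD = dry mass / volume
Step 2: Substitute values: BD = 576.5 / 384.1
Step 3: BD = 1.5 g/cm^3

1.5


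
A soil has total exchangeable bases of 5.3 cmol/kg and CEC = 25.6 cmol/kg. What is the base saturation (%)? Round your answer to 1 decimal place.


Step 1: BS = 100 * (sum of bases) / CEC
Step 2: BS = 100 * 5.3 / 25.6
Step 3: BS = 20.7%

20.7


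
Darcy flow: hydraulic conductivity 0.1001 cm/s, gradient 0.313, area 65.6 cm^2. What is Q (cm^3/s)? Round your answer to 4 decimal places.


Step 1: Apply Darcy's law: Q = K * i * A
Step 2: Q = 0.1001 * 0.313 * 65.6
Step 3: Q = 2.0553 cm^3/s

2.0553


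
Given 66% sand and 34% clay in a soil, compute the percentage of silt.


Step 1: sand + silt + clay = 100%
Step 2: silt = 100 - sand - clay
Step 3: silt = 100 - 66 - 34
Step 4: silt = 0%

0


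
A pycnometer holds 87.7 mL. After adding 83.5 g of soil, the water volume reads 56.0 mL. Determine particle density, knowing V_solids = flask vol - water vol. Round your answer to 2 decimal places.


Step 1: Volume of solids = flask volume - water volume with soil
Step 2: V_solids = 87.7 - 56.0 = 31.7 mL
Step 3: Particle density = mass / V_solids = 83.5 / 31.7 = 2.63 g/cm^3

2.63


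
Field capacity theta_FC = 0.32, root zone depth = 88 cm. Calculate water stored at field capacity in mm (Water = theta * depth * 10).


Step 1: Water (mm) = theta_FC * depth (cm) * 10
Step 2: Water = 0.32 * 88 * 10
Step 3: Water = 281.6 mm

281.6


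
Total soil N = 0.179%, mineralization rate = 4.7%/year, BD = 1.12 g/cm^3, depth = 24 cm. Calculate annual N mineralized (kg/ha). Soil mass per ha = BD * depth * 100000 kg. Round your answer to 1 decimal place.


Step 1: Soil mass per ha = BD * depth * 100000 = 1.12 * 24 * 100000 = 2688000 kg
Step 2: Total N pool = soil mass * N%/100 = 2688000 * 0.179/100 = 4811.52 kg/ha
Step 3: N mineralized = N pool * rate%/100 = 4811.52 * 4.7/100 = 226.1 kg/ha/yr

226.1


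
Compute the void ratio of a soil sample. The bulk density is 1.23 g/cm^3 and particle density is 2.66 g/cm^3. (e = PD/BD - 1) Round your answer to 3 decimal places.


Step 1: e = PD / BD - 1
Step 2: e = 2.66 / 1.23 - 1
Step 3: e = 2.1626 - 1
Step 4: e = 1.163

1.163


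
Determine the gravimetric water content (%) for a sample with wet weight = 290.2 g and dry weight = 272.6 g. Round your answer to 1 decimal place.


Step 1: Water mass = wet - dry = 290.2 - 272.6 = 17.6 g
Step 2: w = 100 * water mass / dry mass
Step 3: w = 100 * 17.6 / 272.6 = 6.5%

6.5


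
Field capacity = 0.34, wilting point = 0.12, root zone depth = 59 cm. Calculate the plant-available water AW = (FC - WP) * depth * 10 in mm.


Step 1: Available water = (FC - WP) * depth * 10
Step 2: AW = (0.34 - 0.12) * 59 * 10
Step 3: AW = 0.22 * 59 * 10
Step 4: AW = 129.8 mm

129.8


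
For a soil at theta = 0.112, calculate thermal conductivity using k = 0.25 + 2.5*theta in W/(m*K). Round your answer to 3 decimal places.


Step 1: k = 0.25 + 2.5 * theta
Step 2: k = 0.25 + 2.5 * 0.112
Step 3: k = 0.25 + 0.28
Step 4: k = 0.53 W/(m*K)

0.53


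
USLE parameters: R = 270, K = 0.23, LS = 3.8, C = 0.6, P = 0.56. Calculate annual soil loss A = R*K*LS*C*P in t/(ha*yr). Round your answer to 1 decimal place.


Step 1: A = R * K * LS * C * P
Step 2: R * K = 270 * 0.23 = 62.1
Step 3: (R*K) * LS = 62.1 * 3.8 = 235.98
Step 4: * C * P = 235.98 * 0.6 * 0.56 = 79.3
Step 5: A = 79.3 t/(ha*yr)

79.3


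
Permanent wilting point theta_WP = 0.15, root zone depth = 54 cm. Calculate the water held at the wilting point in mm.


Step 1: Water (mm) = theta_WP * depth * 10
Step 2: Water = 0.15 * 54 * 10
Step 3: Water = 81.0 mm

81.0


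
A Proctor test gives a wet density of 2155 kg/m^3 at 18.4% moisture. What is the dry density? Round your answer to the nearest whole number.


Step 1: Dry density = wet density / (1 + w/100)
Step 2: Dry density = 2155 / (1 + 18.4/100)
Step 3: Dry density = 2155 / 1.184
Step 4: Dry density = 1820 kg/m^3

1820


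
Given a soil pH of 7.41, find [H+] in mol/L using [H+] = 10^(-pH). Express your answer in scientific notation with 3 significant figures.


Step 1: [H+] = 10^(-pH)
Step 2: [H+] = 10^(-7.41)
Step 3: [H+] = 3.89e-08 mol/L

3.89e-08


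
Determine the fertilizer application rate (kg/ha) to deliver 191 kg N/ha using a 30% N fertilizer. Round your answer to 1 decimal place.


Step 1: Fertilizer rate = target N / (N content / 100)
Step 2: Rate = 191 / (30 / 100)
Step 3: Rate = 191 / 0.3
Step 4: Rate = 636.7 kg/ha

636.7


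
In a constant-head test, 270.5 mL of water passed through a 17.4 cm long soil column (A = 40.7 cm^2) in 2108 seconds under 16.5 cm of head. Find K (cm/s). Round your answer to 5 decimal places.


Step 1: K = Q * L / (A * t * h)
Step 2: Numerator = 270.5 * 17.4 = 4706.7
Step 3: Denominator = 40.7 * 2108 * 16.5 = 1415627.4
Step 4: K = 4706.7 / 1415627.4 = 0.00332 cm/s

0.00332


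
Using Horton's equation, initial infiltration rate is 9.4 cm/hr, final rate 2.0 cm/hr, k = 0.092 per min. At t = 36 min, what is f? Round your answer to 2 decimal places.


Step 1: f = fc + (f0 - fc) * exp(-k * t)
Step 2: exp(-0.092 * 36) = 0.036443
Step 3: f = 2.0 + (9.4 - 2.0) * 0.036443
Step 4: f = 2.0 + 7.4 * 0.036443
Step 5: f = 2.27 cm/hr

2.27


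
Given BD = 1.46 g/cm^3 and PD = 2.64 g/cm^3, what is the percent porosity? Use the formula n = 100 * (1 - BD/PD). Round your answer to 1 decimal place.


Step 1: Formula: n = 100 * (1 - BD / PD)
Step 2: n = 100 * (1 - 1.46 / 2.64)
Step 3: n = 100 * (1 - 0.55303)
Step 4: n = 44.7%

44.7


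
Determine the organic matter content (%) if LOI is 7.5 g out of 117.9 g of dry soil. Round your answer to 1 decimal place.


Step 1: OM% = 100 * LOI / sample mass
Step 2: OM = 100 * 7.5 / 117.9
Step 3: OM = 6.4%

6.4


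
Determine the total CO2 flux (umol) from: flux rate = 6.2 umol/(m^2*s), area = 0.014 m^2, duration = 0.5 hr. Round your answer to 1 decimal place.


Step 1: Convert time to seconds: 0.5 hr * 3600 = 1800.0 s
Step 2: Total = flux * area * time_s
Step 3: Total = 6.2 * 0.014 * 1800.0
Step 4: Total = 156.2 umol

156.2


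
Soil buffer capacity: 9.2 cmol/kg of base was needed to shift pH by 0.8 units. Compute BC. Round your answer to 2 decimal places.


Step 1: BC = change in base / change in pH
Step 2: BC = 9.2 / 0.8
Step 3: BC = 11.5 cmol/(kg*pH unit)

11.5


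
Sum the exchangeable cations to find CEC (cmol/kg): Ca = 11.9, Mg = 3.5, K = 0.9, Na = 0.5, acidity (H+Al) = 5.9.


Step 1: CEC = Ca + Mg + K + Na + (H+Al)
Step 2: CEC = 11.9 + 3.5 + 0.9 + 0.5 + 5.9
Step 3: CEC = 22.7 cmol/kg

22.7


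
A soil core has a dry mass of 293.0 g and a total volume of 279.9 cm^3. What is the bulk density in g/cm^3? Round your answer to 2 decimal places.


Step 1: Identify the formula: BD = dry mass / volume
Step 2: Substitute values: BD = 293.0 / 279.9
Step 3: BD = 1.05 g/cm^3

1.05


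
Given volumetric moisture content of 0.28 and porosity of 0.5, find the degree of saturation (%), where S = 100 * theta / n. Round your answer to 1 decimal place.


Step 1: S = 100 * theta_v / n
Step 2: S = 100 * 0.28 / 0.5
Step 3: S = 56.0%

56.0


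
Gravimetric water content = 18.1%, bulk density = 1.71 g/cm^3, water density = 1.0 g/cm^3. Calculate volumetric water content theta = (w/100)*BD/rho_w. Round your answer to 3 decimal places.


Step 1: theta = (w / 100) * BD / rho_w
Step 2: theta = (18.1 / 100) * 1.71 / 1.0
Step 3: theta = 0.181 * 1.71
Step 4: theta = 0.31

0.31


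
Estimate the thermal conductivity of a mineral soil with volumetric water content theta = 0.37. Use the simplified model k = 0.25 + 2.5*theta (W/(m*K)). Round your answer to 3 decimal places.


Step 1: k = 0.25 + 2.5 * theta
Step 2: k = 0.25 + 2.5 * 0.37
Step 3: k = 0.25 + 0.925
Step 4: k = 1.175 W/(m*K)

1.175


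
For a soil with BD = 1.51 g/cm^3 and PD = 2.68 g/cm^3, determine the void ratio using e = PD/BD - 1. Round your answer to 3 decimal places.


Step 1: e = PD / BD - 1
Step 2: e = 2.68 / 1.51 - 1
Step 3: e = 1.77483 - 1
Step 4: e = 0.775

0.775


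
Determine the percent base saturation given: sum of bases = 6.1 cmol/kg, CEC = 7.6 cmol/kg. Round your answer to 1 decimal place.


Step 1: BS = 100 * (sum of bases) / CEC
Step 2: BS = 100 * 6.1 / 7.6
Step 3: BS = 80.3%

80.3


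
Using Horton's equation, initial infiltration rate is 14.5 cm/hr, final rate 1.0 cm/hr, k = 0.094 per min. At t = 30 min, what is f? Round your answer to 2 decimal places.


Step 1: f = fc + (f0 - fc) * exp(-k * t)
Step 2: exp(-0.094 * 30) = 0.059606
Step 3: f = 1.0 + (14.5 - 1.0) * 0.059606
Step 4: f = 1.0 + 13.5 * 0.059606
Step 5: f = 1.8 cm/hr

1.8


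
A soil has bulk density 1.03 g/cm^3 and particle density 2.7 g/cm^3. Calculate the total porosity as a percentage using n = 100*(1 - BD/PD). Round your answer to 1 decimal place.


Step 1: Formula: n = 100 * (1 - BD / PD)
Step 2: n = 100 * (1 - 1.03 / 2.7)
Step 3: n = 100 * (1 - 0.38148)
Step 4: n = 61.9%

61.9


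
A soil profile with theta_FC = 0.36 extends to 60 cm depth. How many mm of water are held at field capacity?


Step 1: Water (mm) = theta_FC * depth (cm) * 10
Step 2: Water = 0.36 * 60 * 10
Step 3: Water = 216.0 mm

216.0


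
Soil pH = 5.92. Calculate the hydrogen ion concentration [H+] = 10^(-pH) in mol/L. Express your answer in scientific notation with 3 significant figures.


Step 1: [H+] = 10^(-pH)
Step 2: [H+] = 10^(-5.92)
Step 3: [H+] = 1.20e-06 mol/L

1.20e-06


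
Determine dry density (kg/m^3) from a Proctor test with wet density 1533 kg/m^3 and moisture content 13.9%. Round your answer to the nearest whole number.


Step 1: Dry density = wet density / (1 + w/100)
Step 2: Dry density = 1533 / (1 + 13.9/100)
Step 3: Dry density = 1533 / 1.139
Step 4: Dry density = 1346 kg/m^3

1346


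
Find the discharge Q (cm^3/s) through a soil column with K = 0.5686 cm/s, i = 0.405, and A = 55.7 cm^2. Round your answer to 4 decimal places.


Step 1: Apply Darcy's law: Q = K * i * A
Step 2: Q = 0.5686 * 0.405 * 55.7
Step 3: Q = 12.8268 cm^3/s

12.8268


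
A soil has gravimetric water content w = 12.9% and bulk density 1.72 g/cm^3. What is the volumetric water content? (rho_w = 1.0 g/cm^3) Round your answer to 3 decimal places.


Step 1: theta = (w / 100) * BD / rho_w
Step 2: theta = (12.9 / 100) * 1.72 / 1.0
Step 3: theta = 0.129 * 1.72
Step 4: theta = 0.222

0.222


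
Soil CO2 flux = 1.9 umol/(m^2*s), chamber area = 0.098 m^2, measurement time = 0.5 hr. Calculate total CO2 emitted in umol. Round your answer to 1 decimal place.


Step 1: Convert time to seconds: 0.5 hr * 3600 = 1800.0 s
Step 2: Total = flux * area * time_s
Step 3: Total = 1.9 * 0.098 * 1800.0
Step 4: Total = 335.2 umol

335.2


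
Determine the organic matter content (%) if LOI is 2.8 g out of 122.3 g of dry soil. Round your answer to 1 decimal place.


Step 1: OM% = 100 * LOI / sample mass
Step 2: OM = 100 * 2.8 / 122.3
Step 3: OM = 2.3%

2.3


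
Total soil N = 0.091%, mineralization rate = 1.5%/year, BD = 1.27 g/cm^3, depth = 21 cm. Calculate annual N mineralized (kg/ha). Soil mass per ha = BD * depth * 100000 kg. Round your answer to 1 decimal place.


Step 1: Soil mass per ha = BD * depth * 100000 = 1.27 * 21 * 100000 = 2667000 kg
Step 2: Total N pool = soil mass * N%/100 = 2667000 * 0.091/100 = 2426.97 kg/ha
Step 3: N mineralized = N pool * rate%/100 = 2426.97 * 1.5/100 = 36.4 kg/ha/yr

36.4


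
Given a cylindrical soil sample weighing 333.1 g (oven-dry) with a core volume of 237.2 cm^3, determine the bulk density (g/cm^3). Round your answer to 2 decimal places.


Step 1: Identify the formula: BD = dry mass / volume
Step 2: Substitute values: BD = 333.1 / 237.2
Step 3: BD = 1.4 g/cm^3

1.4


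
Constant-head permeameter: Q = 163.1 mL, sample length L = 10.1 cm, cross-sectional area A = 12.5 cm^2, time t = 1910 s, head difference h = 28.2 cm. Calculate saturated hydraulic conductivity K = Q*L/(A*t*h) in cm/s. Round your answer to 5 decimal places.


Step 1: K = Q * L / (A * t * h)
Step 2: Numerator = 163.1 * 10.1 = 1647.31
Step 3: Denominator = 12.5 * 1910 * 28.2 = 673275.0
Step 4: K = 1647.31 / 673275.0 = 0.00245 cm/s

0.00245


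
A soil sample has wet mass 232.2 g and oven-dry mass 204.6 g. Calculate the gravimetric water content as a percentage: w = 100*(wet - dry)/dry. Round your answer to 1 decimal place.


Step 1: Water mass = wet - dry = 232.2 - 204.6 = 27.6 g
Step 2: w = 100 * water mass / dry mass
Step 3: w = 100 * 27.6 / 204.6 = 13.5%

13.5


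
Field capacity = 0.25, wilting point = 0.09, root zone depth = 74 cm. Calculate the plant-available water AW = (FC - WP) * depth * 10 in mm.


Step 1: Available water = (FC - WP) * depth * 10
Step 2: AW = (0.25 - 0.09) * 74 * 10
Step 3: AW = 0.16 * 74 * 10
Step 4: AW = 118.4 mm

118.4


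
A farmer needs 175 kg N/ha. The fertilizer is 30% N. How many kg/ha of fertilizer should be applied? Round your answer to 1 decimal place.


Step 1: Fertilizer rate = target N / (N content / 100)
Step 2: Rate = 175 / (30 / 100)
Step 3: Rate = 175 / 0.3
Step 4: Rate = 583.3 kg/ha

583.3


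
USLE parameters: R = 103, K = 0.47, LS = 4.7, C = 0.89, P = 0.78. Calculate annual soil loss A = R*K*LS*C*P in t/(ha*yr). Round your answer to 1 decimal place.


Step 1: A = R * K * LS * C * P
Step 2: R * K = 103 * 0.47 = 48.41
Step 3: (R*K) * LS = 48.41 * 4.7 = 227.527
Step 4: * C * P = 227.527 * 0.89 * 0.78 = 157.9
Step 5: A = 157.9 t/(ha*yr)

157.9


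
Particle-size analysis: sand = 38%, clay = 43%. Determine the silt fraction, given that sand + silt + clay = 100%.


Step 1: sand + silt + clay = 100%
Step 2: silt = 100 - sand - clay
Step 3: silt = 100 - 38 - 43
Step 4: silt = 19%

19


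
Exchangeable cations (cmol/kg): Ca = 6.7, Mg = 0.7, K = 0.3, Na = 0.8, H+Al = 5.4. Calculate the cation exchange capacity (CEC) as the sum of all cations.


Step 1: CEC = Ca + Mg + K + Na + (H+Al)
Step 2: CEC = 6.7 + 0.7 + 0.3 + 0.8 + 5.4
Step 3: CEC = 13.9 cmol/kg

13.9


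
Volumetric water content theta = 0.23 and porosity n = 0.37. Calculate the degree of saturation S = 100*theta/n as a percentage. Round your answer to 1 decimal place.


Step 1: S = 100 * theta_v / n
Step 2: S = 100 * 0.23 / 0.37
Step 3: S = 62.2%

62.2


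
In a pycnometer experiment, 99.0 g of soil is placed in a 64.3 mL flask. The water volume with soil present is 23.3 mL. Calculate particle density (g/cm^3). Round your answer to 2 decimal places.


Step 1: Volume of solids = flask volume - water volume with soil
Step 2: V_solids = 64.3 - 23.3 = 41.0 mL
Step 3: Particle density = mass / V_solids = 99.0 / 41.0 = 2.41 g/cm^3

2.41


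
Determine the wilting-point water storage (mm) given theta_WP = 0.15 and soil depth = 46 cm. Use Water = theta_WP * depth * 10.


Step 1: Water (mm) = theta_WP * depth * 10
Step 2: Water = 0.15 * 46 * 10
Step 3: Water = 69.0 mm

69.0


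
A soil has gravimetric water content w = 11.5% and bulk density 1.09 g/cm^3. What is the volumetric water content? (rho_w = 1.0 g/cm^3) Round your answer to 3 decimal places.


Step 1: theta = (w / 100) * BD / rho_w
Step 2: theta = (11.5 / 100) * 1.09 / 1.0
Step 3: theta = 0.115 * 1.09
Step 4: theta = 0.125

0.125


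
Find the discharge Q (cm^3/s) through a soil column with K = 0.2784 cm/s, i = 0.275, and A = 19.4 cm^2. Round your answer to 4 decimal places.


Step 1: Apply Darcy's law: Q = K * i * A
Step 2: Q = 0.2784 * 0.275 * 19.4
Step 3: Q = 1.4853 cm^3/s

1.4853


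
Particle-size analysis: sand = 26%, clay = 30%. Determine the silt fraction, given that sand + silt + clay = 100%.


Step 1: sand + silt + clay = 100%
Step 2: silt = 100 - sand - clay
Step 3: silt = 100 - 26 - 30
Step 4: silt = 44%

44


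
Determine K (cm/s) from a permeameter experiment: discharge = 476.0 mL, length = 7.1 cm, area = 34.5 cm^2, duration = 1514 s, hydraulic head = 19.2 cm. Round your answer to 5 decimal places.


Step 1: K = Q * L / (A * t * h)
Step 2: Numerator = 476.0 * 7.1 = 3379.6
Step 3: Denominator = 34.5 * 1514 * 19.2 = 1002873.6
Step 4: K = 3379.6 / 1002873.6 = 0.00337 cm/s

0.00337


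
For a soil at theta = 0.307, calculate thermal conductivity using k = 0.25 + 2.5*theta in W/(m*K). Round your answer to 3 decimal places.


Step 1: k = 0.25 + 2.5 * theta
Step 2: k = 0.25 + 2.5 * 0.307
Step 3: k = 0.25 + 0.768
Step 4: k = 1.018 W/(m*K)

1.018


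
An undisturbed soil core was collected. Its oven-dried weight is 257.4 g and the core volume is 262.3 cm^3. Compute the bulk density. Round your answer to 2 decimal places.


Step 1: Identify the formula: BD = dry mass / volume
Step 2: Substitute values: BD = 257.4 / 262.3
Step 3: BD = 0.98 g/cm^3

0.98


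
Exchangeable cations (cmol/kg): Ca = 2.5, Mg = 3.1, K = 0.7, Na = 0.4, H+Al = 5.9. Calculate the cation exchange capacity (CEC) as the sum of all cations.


Step 1: CEC = Ca + Mg + K + Na + (H+Al)
Step 2: CEC = 2.5 + 3.1 + 0.7 + 0.4 + 5.9
Step 3: CEC = 12.6 cmol/kg

12.6


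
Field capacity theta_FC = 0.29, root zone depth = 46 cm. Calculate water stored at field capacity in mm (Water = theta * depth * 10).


Step 1: Water (mm) = theta_FC * depth (cm) * 10
Step 2: Water = 0.29 * 46 * 10
Step 3: Water = 133.4 mm

133.4


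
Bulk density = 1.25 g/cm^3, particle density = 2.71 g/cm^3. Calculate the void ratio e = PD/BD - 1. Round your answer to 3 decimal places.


Step 1: e = PD / BD - 1
Step 2: e = 2.71 / 1.25 - 1
Step 3: e = 2.168 - 1
Step 4: e = 1.168

1.168


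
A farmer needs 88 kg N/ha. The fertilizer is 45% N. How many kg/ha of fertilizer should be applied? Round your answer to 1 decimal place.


Step 1: Fertilizer rate = target N / (N content / 100)
Step 2: Rate = 88 / (45 / 100)
Step 3: Rate = 88 / 0.45
Step 4: Rate = 195.6 kg/ha

195.6


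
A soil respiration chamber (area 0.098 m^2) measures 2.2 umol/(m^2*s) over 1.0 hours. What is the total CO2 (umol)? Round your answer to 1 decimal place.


Step 1: Convert time to seconds: 1.0 hr * 3600 = 3600.0 s
Step 2: Total = flux * area * time_s
Step 3: Total = 2.2 * 0.098 * 3600.0
Step 4: Total = 776.2 umol

776.2


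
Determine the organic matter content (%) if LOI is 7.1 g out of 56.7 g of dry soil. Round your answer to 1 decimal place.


Step 1: OM% = 100 * LOI / sample mass
Step 2: OM = 100 * 7.1 / 56.7
Step 3: OM = 12.5%

12.5


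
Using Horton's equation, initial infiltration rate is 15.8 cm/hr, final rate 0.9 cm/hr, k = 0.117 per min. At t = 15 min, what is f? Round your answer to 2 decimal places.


Step 1: f = fc + (f0 - fc) * exp(-k * t)
Step 2: exp(-0.117 * 15) = 0.172907
Step 3: f = 0.9 + (15.8 - 0.9) * 0.172907
Step 4: f = 0.9 + 14.9 * 0.172907
Step 5: f = 3.48 cm/hr

3.48


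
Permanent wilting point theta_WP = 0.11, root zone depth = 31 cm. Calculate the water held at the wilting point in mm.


Step 1: Water (mm) = theta_WP * depth * 10
Step 2: Water = 0.11 * 31 * 10
Step 3: Water = 34.1 mm

34.1


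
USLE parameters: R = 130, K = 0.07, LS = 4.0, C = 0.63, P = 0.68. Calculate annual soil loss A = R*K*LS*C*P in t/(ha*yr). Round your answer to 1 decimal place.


Step 1: A = R * K * LS * C * P
Step 2: R * K = 130 * 0.07 = 9.1
Step 3: (R*K) * LS = 9.1 * 4.0 = 36.4
Step 4: * C * P = 36.4 * 0.63 * 0.68 = 15.6
Step 5: A = 15.6 t/(ha*yr)

15.6


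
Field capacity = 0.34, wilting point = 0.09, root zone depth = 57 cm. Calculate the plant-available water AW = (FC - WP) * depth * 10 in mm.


Step 1: Available water = (FC - WP) * depth * 10
Step 2: AW = (0.34 - 0.09) * 57 * 10
Step 3: AW = 0.25 * 57 * 10
Step 4: AW = 142.5 mm

142.5


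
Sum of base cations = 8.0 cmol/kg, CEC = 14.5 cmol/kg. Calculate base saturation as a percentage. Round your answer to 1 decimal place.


Step 1: BS = 100 * (sum of bases) / CEC
Step 2: BS = 100 * 8.0 / 14.5
Step 3: BS = 55.2%

55.2


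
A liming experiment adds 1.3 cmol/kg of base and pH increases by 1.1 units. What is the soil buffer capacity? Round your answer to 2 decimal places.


Step 1: BC = change in base / change in pH
Step 2: BC = 1.3 / 1.1
Step 3: BC = 1.18 cmol/(kg*pH unit)

1.18


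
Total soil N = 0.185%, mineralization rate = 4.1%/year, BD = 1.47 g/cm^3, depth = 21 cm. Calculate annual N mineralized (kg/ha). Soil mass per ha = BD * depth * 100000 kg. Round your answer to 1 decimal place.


Step 1: Soil mass per ha = BD * depth * 100000 = 1.47 * 21 * 100000 = 3087000 kg
Step 2: Total N pool = soil mass * N%/100 = 3087000 * 0.185/100 = 5710.95 kg/ha
Step 3: N mineralized = N pool * rate%/100 = 5710.95 * 4.1/100 = 234.1 kg/ha/yr

234.1


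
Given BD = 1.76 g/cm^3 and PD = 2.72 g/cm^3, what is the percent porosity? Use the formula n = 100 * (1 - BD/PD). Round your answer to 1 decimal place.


Step 1: Formula: n = 100 * (1 - BD / PD)
Step 2: n = 100 * (1 - 1.76 / 2.72)
Step 3: n = 100 * (1 - 0.64706)
Step 4: n = 35.3%

35.3


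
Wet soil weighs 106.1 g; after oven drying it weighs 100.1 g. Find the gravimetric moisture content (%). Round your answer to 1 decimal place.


Step 1: Water mass = wet - dry = 106.1 - 100.1 = 6.0 g
Step 2: w = 100 * water mass / dry mass
Step 3: w = 100 * 6.0 / 100.1 = 6.0%

6.0


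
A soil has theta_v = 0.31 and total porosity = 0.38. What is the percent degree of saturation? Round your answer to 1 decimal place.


Step 1: S = 100 * theta_v / n
Step 2: S = 100 * 0.31 / 0.38
Step 3: S = 81.6%

81.6


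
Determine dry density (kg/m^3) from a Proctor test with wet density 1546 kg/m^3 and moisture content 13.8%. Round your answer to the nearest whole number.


Step 1: Dry density = wet density / (1 + w/100)
Step 2: Dry density = 1546 / (1 + 13.8/100)
Step 3: Dry density = 1546 / 1.138
Step 4: Dry density = 1359 kg/m^3

1359


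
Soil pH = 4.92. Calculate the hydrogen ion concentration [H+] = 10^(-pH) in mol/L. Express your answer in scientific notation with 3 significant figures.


Step 1: [H+] = 10^(-pH)
Step 2: [H+] = 10^(-4.92)
Step 3: [H+] = 1.20e-05 mol/L

1.20e-05


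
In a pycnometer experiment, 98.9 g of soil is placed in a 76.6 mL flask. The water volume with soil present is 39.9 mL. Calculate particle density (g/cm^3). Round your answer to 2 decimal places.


Step 1: Volume of solids = flask volume - water volume with soil
Step 2: V_solids = 76.6 - 39.9 = 36.7 mL
Step 3: Particle density = mass / V_solids = 98.9 / 36.7 = 2.69 g/cm^3

2.69


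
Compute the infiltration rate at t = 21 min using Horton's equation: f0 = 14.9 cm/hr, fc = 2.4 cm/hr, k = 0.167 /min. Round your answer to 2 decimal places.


Step 1: f = fc + (f0 - fc) * exp(-k * t)
Step 2: exp(-0.167 * 21) = 0.029987
Step 3: f = 2.4 + (14.9 - 2.4) * 0.029987
Step 4: f = 2.4 + 12.5 * 0.029987
Step 5: f = 2.77 cm/hr

2.77


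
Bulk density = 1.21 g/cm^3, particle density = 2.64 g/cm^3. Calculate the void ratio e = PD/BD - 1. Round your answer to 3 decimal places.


Step 1: e = PD / BD - 1
Step 2: e = 2.64 / 1.21 - 1
Step 3: e = 2.18182 - 1
Step 4: e = 1.182

1.182


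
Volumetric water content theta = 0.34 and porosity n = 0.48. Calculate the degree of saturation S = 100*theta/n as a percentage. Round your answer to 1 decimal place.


Step 1: S = 100 * theta_v / n
Step 2: S = 100 * 0.34 / 0.48
Step 3: S = 70.8%

70.8


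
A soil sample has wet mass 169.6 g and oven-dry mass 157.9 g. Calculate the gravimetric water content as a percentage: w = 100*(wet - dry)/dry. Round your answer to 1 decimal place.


Step 1: Water mass = wet - dry = 169.6 - 157.9 = 11.7 g
Step 2: w = 100 * water mass / dry mass
Step 3: w = 100 * 11.7 / 157.9 = 7.4%

7.4


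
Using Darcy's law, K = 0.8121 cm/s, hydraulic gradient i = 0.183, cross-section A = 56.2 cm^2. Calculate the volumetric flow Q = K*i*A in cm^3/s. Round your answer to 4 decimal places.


Step 1: Apply Darcy's law: Q = K * i * A
Step 2: Q = 0.8121 * 0.183 * 56.2
Step 3: Q = 8.3521 cm^3/s

8.3521


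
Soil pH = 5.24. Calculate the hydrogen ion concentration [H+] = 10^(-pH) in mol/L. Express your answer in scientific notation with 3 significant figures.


Step 1: [H+] = 10^(-pH)
Step 2: [H+] = 10^(-5.24)
Step 3: [H+] = 5.75e-06 mol/L

5.75e-06


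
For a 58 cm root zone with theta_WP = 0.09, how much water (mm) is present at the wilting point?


Step 1: Water (mm) = theta_WP * depth * 10
Step 2: Water = 0.09 * 58 * 10
Step 3: Water = 52.2 mm

52.2


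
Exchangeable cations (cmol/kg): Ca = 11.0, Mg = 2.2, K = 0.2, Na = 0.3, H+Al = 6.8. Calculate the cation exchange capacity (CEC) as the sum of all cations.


Step 1: CEC = Ca + Mg + K + Na + (H+Al)
Step 2: CEC = 11.0 + 2.2 + 0.2 + 0.3 + 6.8
Step 3: CEC = 20.5 cmol/kg

20.5


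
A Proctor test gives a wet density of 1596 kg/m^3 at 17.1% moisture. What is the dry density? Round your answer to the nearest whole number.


Step 1: Dry density = wet density / (1 + w/100)
Step 2: Dry density = 1596 / (1 + 17.1/100)
Step 3: Dry density = 1596 / 1.171
Step 4: Dry density = 1363 kg/m^3

1363


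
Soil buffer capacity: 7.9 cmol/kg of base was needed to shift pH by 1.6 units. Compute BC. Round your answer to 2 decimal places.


Step 1: BC = change in base / change in pH
Step 2: BC = 7.9 / 1.6
Step 3: BC = 4.94 cmol/(kg*pH unit)

4.94


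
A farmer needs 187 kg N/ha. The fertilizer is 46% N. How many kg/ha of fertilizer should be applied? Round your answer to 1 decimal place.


Step 1: Fertilizer rate = target N / (N content / 100)
Step 2: Rate = 187 / (46 / 100)
Step 3: Rate = 187 / 0.46
Step 4: Rate = 406.5 kg/ha

406.5


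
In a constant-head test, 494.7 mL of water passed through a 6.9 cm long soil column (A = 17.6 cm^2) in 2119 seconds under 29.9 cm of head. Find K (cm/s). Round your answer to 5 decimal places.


Step 1: K = Q * L / (A * t * h)
Step 2: Numerator = 494.7 * 6.9 = 3413.43
Step 3: Denominator = 17.6 * 2119 * 29.9 = 1115102.56
Step 4: K = 3413.43 / 1115102.56 = 0.00306 cm/s

0.00306


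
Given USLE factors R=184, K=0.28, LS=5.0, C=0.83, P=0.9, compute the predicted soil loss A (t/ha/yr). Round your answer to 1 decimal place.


Step 1: A = R * K * LS * C * P
Step 2: R * K = 184 * 0.28 = 51.52
Step 3: (R*K) * LS = 51.52 * 5.0 = 257.6
Step 4: * C * P = 257.6 * 0.83 * 0.9 = 192.4
Step 5: A = 192.4 t/(ha*yr)

192.4


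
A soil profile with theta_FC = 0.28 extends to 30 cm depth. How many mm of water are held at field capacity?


Step 1: Water (mm) = theta_FC * depth (cm) * 10
Step 2: Water = 0.28 * 30 * 10
Step 3: Water = 84.0 mm

84.0


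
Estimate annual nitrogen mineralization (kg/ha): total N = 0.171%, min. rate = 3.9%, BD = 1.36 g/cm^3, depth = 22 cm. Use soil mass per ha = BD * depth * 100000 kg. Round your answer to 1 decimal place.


Step 1: Soil mass per ha = BD * depth * 100000 = 1.36 * 22 * 100000 = 2992000 kg
Step 2: Total N pool = soil mass * N%/100 = 2992000 * 0.171/100 = 5116.32 kg/ha
Step 3: N mineralized = N pool * rate%/100 = 5116.32 * 3.9/100 = 199.5 kg/ha/yr

199.5


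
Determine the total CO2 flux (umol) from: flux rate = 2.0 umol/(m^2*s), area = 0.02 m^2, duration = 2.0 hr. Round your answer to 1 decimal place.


Step 1: Convert time to seconds: 2.0 hr * 3600 = 7200.0 s
Step 2: Total = flux * area * time_s
Step 3: Total = 2.0 * 0.02 * 7200.0
Step 4: Total = 288.0 umol

288.0


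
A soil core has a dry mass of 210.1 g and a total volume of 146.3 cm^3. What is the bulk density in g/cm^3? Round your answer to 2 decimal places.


Step 1: Identify the formula: BD = dry mass / volume
Step 2: Substitute values: BD = 210.1 / 146.3
Step 3: BD = 1.44 g/cm^3

1.44


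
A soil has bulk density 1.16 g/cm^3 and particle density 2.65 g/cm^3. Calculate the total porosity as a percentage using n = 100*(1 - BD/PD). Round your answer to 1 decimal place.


Step 1: Formula: n = 100 * (1 - BD / PD)
Step 2: n = 100 * (1 - 1.16 / 2.65)
Step 3: n = 100 * (1 - 0.43774)
Step 4: n = 56.2%

56.2


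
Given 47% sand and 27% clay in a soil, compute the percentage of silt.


Step 1: sand + silt + clay = 100%
Step 2: silt = 100 - sand - clay
Step 3: silt = 100 - 47 - 27
Step 4: silt = 26%

26


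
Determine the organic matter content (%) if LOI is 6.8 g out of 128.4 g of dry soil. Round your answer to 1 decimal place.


Step 1: OM% = 100 * LOI / sample mass
Step 2: OM = 100 * 6.8 / 128.4
Step 3: OM = 5.3%

5.3


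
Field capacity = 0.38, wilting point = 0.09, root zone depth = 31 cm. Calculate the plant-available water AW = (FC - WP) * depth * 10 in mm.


Step 1: Available water = (FC - WP) * depth * 10
Step 2: AW = (0.38 - 0.09) * 31 * 10
Step 3: AW = 0.29 * 31 * 10
Step 4: AW = 89.9 mm

89.9


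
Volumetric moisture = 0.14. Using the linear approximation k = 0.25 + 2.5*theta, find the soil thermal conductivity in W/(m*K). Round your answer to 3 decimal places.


Step 1: k = 0.25 + 2.5 * theta
Step 2: k = 0.25 + 2.5 * 0.14
Step 3: k = 0.25 + 0.35
Step 4: k = 0.6 W/(m*K)

0.6


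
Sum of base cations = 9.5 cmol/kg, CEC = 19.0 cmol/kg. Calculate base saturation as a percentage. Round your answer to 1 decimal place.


Step 1: BS = 100 * (sum of bases) / CEC
Step 2: BS = 100 * 9.5 / 19.0
Step 3: BS = 50.0%

50.0


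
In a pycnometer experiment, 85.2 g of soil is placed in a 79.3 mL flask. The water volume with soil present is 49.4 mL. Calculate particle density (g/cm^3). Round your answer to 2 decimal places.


Step 1: Volume of solids = flask volume - water volume with soil
Step 2: V_solids = 79.3 - 49.4 = 29.9 mL
Step 3: Particle density = mass / V_solids = 85.2 / 29.9 = 2.85 g/cm^3

2.85


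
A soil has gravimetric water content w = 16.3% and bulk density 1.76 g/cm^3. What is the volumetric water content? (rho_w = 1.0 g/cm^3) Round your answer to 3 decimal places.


Step 1: theta = (w / 100) * BD / rho_w
Step 2: theta = (16.3 / 100) * 1.76 / 1.0
Step 3: theta = 0.163 * 1.76
Step 4: theta = 0.287

0.287


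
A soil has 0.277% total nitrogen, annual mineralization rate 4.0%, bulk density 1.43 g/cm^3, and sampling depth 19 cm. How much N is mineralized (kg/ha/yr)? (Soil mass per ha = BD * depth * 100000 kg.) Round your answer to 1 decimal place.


Step 1: Soil mass per ha = BD * depth * 100000 = 1.43 * 19 * 100000 = 2717000 kg
Step 2: Total N pool = soil mass * N%/100 = 2717000 * 0.277/100 = 7526.09 kg/ha
Step 3: N mineralized = N pool * rate%/100 = 7526.09 * 4.0/100 = 301.0 kg/ha/yr

301.0


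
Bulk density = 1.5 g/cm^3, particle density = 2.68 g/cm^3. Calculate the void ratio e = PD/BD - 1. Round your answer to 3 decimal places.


Step 1: e = PD / BD - 1
Step 2: e = 2.68 / 1.5 - 1
Step 3: e = 1.78667 - 1
Step 4: e = 0.787

0.787


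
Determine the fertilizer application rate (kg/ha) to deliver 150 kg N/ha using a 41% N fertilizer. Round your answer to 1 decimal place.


Step 1: Fertilizer rate = target N / (N content / 100)
Step 2: Rate = 150 / (41 / 100)
Step 3: Rate = 150 / 0.41
Step 4: Rate = 365.9 kg/ha

365.9


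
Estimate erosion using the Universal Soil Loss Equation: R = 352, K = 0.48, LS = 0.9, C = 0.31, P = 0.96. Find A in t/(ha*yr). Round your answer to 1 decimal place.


Step 1: A = R * K * LS * C * P
Step 2: R * K = 352 * 0.48 = 168.96
Step 3: (R*K) * LS = 168.96 * 0.9 = 152.064
Step 4: * C * P = 152.064 * 0.31 * 0.96 = 45.3
Step 5: A = 45.3 t/(ha*yr)

45.3


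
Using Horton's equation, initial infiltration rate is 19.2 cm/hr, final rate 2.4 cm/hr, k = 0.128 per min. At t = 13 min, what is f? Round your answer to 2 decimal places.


Step 1: f = fc + (f0 - fc) * exp(-k * t)
Step 2: exp(-0.128 * 13) = 0.18938
Step 3: f = 2.4 + (19.2 - 2.4) * 0.18938
Step 4: f = 2.4 + 16.8 * 0.18938
Step 5: f = 5.58 cm/hr

5.58


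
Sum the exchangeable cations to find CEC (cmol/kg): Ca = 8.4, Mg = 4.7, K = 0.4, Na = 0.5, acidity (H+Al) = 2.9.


Step 1: CEC = Ca + Mg + K + Na + (H+Al)
Step 2: CEC = 8.4 + 4.7 + 0.4 + 0.5 + 2.9
Step 3: CEC = 16.9 cmol/kg

16.9


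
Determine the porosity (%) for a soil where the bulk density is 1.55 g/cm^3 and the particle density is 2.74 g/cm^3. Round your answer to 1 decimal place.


Step 1: Formula: n = 100 * (1 - BD / PD)
Step 2: n = 100 * (1 - 1.55 / 2.74)
Step 3: n = 100 * (1 - 0.56569)
Step 4: n = 43.4%

43.4


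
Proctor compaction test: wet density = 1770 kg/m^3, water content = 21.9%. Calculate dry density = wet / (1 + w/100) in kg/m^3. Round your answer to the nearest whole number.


Step 1: Dry density = wet density / (1 + w/100)
Step 2: Dry density = 1770 / (1 + 21.9/100)
Step 3: Dry density = 1770 / 1.219
Step 4: Dry density = 1452 kg/m^3

1452


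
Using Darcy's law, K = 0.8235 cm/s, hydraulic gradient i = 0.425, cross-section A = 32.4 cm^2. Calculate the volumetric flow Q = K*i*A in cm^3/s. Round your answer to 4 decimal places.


Step 1: Apply Darcy's law: Q = K * i * A
Step 2: Q = 0.8235 * 0.425 * 32.4
Step 3: Q = 11.3396 cm^3/s

11.3396


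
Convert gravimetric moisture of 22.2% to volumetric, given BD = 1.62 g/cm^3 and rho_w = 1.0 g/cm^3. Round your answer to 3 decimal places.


Step 1: theta = (w / 100) * BD / rho_w
Step 2: theta = (22.2 / 100) * 1.62 / 1.0
Step 3: theta = 0.222 * 1.62
Step 4: theta = 0.36

0.36


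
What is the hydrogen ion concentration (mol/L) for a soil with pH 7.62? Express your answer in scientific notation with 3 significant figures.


Step 1: [H+] = 10^(-pH)
Step 2: [H+] = 10^(-7.62)
Step 3: [H+] = 2.40e-08 mol/L

2.40e-08
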